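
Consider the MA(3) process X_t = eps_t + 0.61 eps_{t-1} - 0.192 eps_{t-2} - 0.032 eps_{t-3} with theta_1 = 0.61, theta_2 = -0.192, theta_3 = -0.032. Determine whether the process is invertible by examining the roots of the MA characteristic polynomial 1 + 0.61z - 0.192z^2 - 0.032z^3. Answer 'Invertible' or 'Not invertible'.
\text{Invertible}

The MA(q) characteristic polynomial is P(z) = 1 + 0.61z - 0.192z^2 - 0.032z^3.
Invertibility requires all roots to lie outside the unit circle, i.e. |z| > 1 for every root.
Degree 3: look for a simple real root z0 first, then factor out (1 - z/z0) and solve the remaining quadratic.
Testing z0 = -1.25: P(-1.25) = 1 + (0.61)(-1.25) + (-0.192)(-1.25)^2 + (-0.032)(-1.25)^3
  = 1 + (-0.7625) + (-0.3) + (0.0625) = 0.  So z_0 = -1.25 is a root, |z_0| = 1.25.
Divide out the factor (1 + 0.8 z) = (1 - z/z0) (since 1/z0 = -0.8):
  P(z) = (1 + 0.8 z)(1 + (-0.19) z + (-0.04) z^2)
  [check: z-coef -0.19 - (-0.8) = 0.61; z^2-coef -0.04 - (-0.8)(-0.19) = -0.192; z^3-coef -(-0.8)(-0.04) = -0.032.]
Remaining roots from the quadratic factor 1 + (-0.19) z + (-0.04) z^2:
  Set 1 + (-0.19) z + (-0.04) z^2 = 0, i.e. a z^2 + b z + c = 0 with a = -0.04, b = -0.19, c = 1.
  Discriminant D = b^2 - 4ac = (-0.19)^2 - 4*(-0.04)*1 = 0.0361 - (-0.16) = 0.1961.
  D >= 0, so the roots are real: z = (-b +/- sqrt(D)) / (2a) = (0.19 +/- 0.442832) / (-0.08).
    z_1 = (0.19 + 0.442832) / (-0.08) = -7.9104,   |z_1| = 7.9104.
    z_2 = (0.19 - 0.442832) / (-0.08) = 3.1604,   |z_2| = 3.1604.
Moduli of all roots: 1.2500, 7.9104, 3.1604.
All moduli strictly greater than 1? Yes.
Verdict: Invertible.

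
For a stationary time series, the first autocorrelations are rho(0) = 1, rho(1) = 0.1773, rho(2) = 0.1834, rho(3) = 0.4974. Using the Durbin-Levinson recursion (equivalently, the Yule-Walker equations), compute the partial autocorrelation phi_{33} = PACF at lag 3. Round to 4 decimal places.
\phi_{33} = 0.4680

The PACF at lag k is phi_{kk}, the last component of the solution
to the Yule-Walker system G_k phi = r_k where
  (G_k)_{ij} = rho(|i - j|), (r_k)_i = rho(i), i,j = 1..k.
Equivalently, Durbin-Levinson gives phi_{kk} iteratively:
  phi_{11} = rho(1)
  phi_{kk} = [rho(k) - sum_{j=1..k-1} phi_{k-1,j} rho(k-j)]
            / [1 - sum_{j=1..k-1} phi_{k-1,j} rho(j)],
  phi_{k,j} = phi_{k-1,j} - phi_{kk} phi_{k-1,k-j},  j = 1..k-1.
Step k = 1:
  phi_11 = rho(1) = 0.1773.
Step k = 2:
  phi_22 = [rho(2) - phi_11 rho(1)] / [1 - phi_11 rho(1)] = [0.1834 - (0.1773)(0.1773)] / [1 - (0.1773)(0.1773)]
         = 0.15196471 / 0.96856471 = 0.156897.
  Update: phi_21 = phi_11 - phi_22 phi_11 = 0.1773 - (0.156897)(0.1773) = 0.149482.
Step k = 3:
  phi_33 = [rho(3) - phi_21 rho(2) - phi_22 rho(1)] / [1 - phi_21 rho(1) - phi_22 rho(2)]
    numerator   = 0.4974 - (0.149482)(0.1834) - (0.156897)(0.1773) = 0.44216716
    denominator = 1 - (0.149482)(0.1773) - (0.156897)(0.1834) = 0.94472193
  phi_33 = 0.44216716 / 0.94472193 = 0.468.
Therefore phi_{33} = 0.4680.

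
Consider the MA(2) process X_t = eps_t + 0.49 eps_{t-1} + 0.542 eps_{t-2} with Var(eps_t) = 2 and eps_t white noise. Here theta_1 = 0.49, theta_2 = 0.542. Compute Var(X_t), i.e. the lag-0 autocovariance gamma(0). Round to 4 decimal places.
\gamma(0) = 3.0677

For an MA(q) process X_t = eps_t + sum_i theta_i eps_{t-i} with
Var(eps_t) = sigma^2, the variance is
  gamma(0) = sigma^2 * (1 + sum_i theta_i^2).
  sum_i theta_i^2 = (0.49)^2 + (0.542)^2 = 0.2401 + 0.293764 = 0.533864.
  gamma(0) = 2 * (1 + 0.533864) = 2 * 1.533864 = 3.067728, which rounds to 3.0677.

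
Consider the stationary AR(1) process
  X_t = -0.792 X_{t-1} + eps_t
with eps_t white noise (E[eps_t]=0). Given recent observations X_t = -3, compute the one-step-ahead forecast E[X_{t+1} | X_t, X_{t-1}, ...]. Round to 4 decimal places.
E[X_{t+1} \mid \mathcal F_t] = 2.3760

For an AR(p) model X_t = c + sum_i phi_i X_{t-i} + eps_t, the
one-step-ahead conditional mean is
  E[X_{t+1} | X_t, ...] = c + sum_i phi_i X_{t+1-i}.
Substitute known values:
  E[X_{t+1} | ...] = (-0.792) * (-3)
                   = 2.3760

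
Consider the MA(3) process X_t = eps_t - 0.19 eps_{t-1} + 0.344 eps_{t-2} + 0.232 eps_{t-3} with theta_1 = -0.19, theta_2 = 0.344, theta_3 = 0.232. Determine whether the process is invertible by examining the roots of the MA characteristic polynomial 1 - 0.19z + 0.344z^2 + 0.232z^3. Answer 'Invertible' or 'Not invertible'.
\text{Invertible}

The MA(q) characteristic polynomial is P(z) = 1 - 0.19z + 0.344z^2 + 0.232z^3.
Invertibility requires all roots to lie outside the unit circle, i.e. |z| > 1 for every root.
Degree 3: look for a simple real root z0 first, then factor out (1 - z/z0) and solve the remaining quadratic.
Testing z0 = -2.5: P(-2.5) = 1 + (-0.19)(-2.5) + (0.344)(-2.5)^2 + (0.232)(-2.5)^3
  = 1 + (0.475) + (2.15) + (-3.625) = 0.  So z_0 = -2.5 is a root, |z_0| = 2.5.
Divide out the factor (1 + 0.4 z) = (1 - z/z0) (since 1/z0 = -0.4):
  P(z) = (1 + 0.4 z)(1 + (-0.59) z + (0.58) z^2)
  [check: z-coef -0.59 - (-0.4) = -0.19; z^2-coef 0.58 - (-0.4)(-0.59) = 0.344; z^3-coef -(-0.4)(0.58) = 0.232.]
Remaining roots from the quadratic factor 1 + (-0.59) z + (0.58) z^2:
  Set 1 + (-0.59) z + (0.58) z^2 = 0, i.e. a z^2 + b z + c = 0 with a = 0.58, b = -0.59, c = 1.
  Discriminant D = b^2 - 4ac = (-0.59)^2 - 4*(0.58)*1 = 0.3481 - (2.32) = -1.9719.
  D < 0, so the roots are the complex-conjugate pair z = (-b +/- i sqrt(-D)) / (2a) = 0.5086 +/- 1.2106i.
  For a conjugate pair |z|^2 = z * conj(z) = (product of roots) = c/a = 1/(0.58) = 1.724138, so |z| = sqrt(1.724138) = 1.3131 for both roots.
Moduli of all roots: 2.5000, 1.3131, 1.3131.
All moduli strictly greater than 1? Yes.
Verdict: Invertible.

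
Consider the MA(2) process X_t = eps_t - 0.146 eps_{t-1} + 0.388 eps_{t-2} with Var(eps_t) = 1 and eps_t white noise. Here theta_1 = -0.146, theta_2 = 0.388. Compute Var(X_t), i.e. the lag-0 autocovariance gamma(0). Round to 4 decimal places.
\gamma(0) = 1.1719

For an MA(q) process X_t = eps_t + sum_i theta_i eps_{t-i} with
Var(eps_t) = sigma^2, the variance is
  gamma(0) = sigma^2 * (1 + sum_i theta_i^2).
  sum_i theta_i^2 = (-0.146)^2 + (0.388)^2 = 0.021316 + 0.150544 = 0.17186.
  gamma(0) = 1 * (1 + 0.17186) = 1 * 1.17186 = 1.17186, which rounds to 1.1719.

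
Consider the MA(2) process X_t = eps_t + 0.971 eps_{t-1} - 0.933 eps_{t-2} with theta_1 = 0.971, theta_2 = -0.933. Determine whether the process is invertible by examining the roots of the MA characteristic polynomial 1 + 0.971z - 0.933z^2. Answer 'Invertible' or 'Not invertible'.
\text{Not invertible}

The MA(q) characteristic polynomial is P(z) = 1 + 0.971z - 0.933z^2.
Invertibility requires all roots to lie outside the unit circle, i.e. |z| > 1 for every root.
Set 1 + (0.971) z + (-0.933) z^2 = 0, i.e. a z^2 + b z + c = 0 with a = -0.933, b = 0.971, c = 1.
Discriminant D = b^2 - 4ac = (0.971)^2 - 4*(-0.933)*1 = 0.942841 - (-3.732) = 4.674841.
D >= 0, so the roots are real: z = (-b +/- sqrt(D)) / (2a) = (-0.971 +/- 2.162138) / (-1.866).
  z_1 = (-0.971 + 2.162138) / (-1.866) = -0.6383,   |z_1| = 0.6383.
  z_2 = (-0.971 - 2.162138) / (-1.866) = 1.6791,   |z_2| = 1.6791.
Moduli of all roots: 0.6383, 1.6791.
All moduli strictly greater than 1? No.
Verdict: Not invertible.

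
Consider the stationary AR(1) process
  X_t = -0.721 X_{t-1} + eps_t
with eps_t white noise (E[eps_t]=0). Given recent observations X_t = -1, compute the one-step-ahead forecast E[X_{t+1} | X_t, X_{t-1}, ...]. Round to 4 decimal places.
E[X_{t+1} \mid \mathcal F_t] = 0.7210

For an AR(p) model X_t = c + sum_i phi_i X_{t-i} + eps_t, the
one-step-ahead conditional mean is
  E[X_{t+1} | X_t, ...] = c + sum_i phi_i X_{t+1-i}.
Substitute known values:
  E[X_{t+1} | ...] = (-0.721) * (-1)
                   = 0.7210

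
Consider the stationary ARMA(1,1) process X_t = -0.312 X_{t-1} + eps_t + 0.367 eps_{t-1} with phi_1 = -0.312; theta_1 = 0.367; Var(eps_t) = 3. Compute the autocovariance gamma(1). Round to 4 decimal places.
\gamma(1) = 0.1619

Multiply the model equation by X_{t-k} and take expectations. With theta_0 = psi_0 = 1 and psi_j the MA(infinity) weights, this gives
  gamma(k) - sum_i phi_i gamma(k-i) = c_k,
  c_k = sigma^2 * sum_{j=k..q} theta_j psi_{j-k}   (c_k = 0 for k > q),
using gamma(-m) = gamma(m).
psi-weights needed (psi_j = theta_j + sum_i phi_i psi_{j-i}):
  psi_1 = theta_1 + phi_1 = 0.367 + (-0.312) = 0.055
Right-hand sides:
  c_0 = sigma^2 (1 + theta_1 psi_1) = 3 * (1 + (0.367)(0.055)) = 3 * 1.020185 = 3.060555
  c_1 = sigma^2 theta_1 = 3 * (0.367) = 1.101
  c_2 = 0
Equations for k = 0 and k = 1 (AR order 1):
  gamma(0) = phi_1 gamma(1) + c_0
  gamma(1) = phi_1 gamma(0) + c_1
Substituting the second into the first: gamma(0) (1 - phi_1^2) = c_0 + phi_1 c_1, so
  gamma(0) = (c_0 + phi_1 c_1) / (1 - phi_1^2) = (3.060555 + (-0.312)(1.101)) / (1 - (-0.312)^2) = 2.717043 / 0.902656 = 3.010054.
  gamma(1) = phi_1 gamma(0) + c_1 = (-0.312)(3.010054) + (1.101) = 0.161863.
Therefore gamma(1) = 0.1619 (to 4 decimal places).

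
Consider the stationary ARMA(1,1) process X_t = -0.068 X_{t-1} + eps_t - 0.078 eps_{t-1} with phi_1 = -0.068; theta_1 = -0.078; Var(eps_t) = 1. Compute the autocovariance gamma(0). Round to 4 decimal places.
\gamma(0) = 1.0214

Multiply the model equation by X_{t-k} and take expectations. With theta_0 = psi_0 = 1 and psi_j the MA(infinity) weights, this gives
  gamma(k) - sum_i phi_i gamma(k-i) = c_k,
  c_k = sigma^2 * sum_{j=k..q} theta_j psi_{j-k}   (c_k = 0 for k > q),
using gamma(-m) = gamma(m).
psi-weights needed (psi_j = theta_j + sum_i phi_i psi_{j-i}):
  psi_1 = theta_1 + phi_1 = -0.078 + (-0.068) = -0.146
Right-hand sides:
  c_0 = sigma^2 (1 + theta_1 psi_1) = 1 * (1 + (-0.078)(-0.146)) = 1 * 1.011388 = 1.011388
  c_1 = sigma^2 theta_1 = 1 * (-0.078) = -0.078
  c_2 = 0
Equations for k = 0 and k = 1 (AR order 1):
  gamma(0) = phi_1 gamma(1) + c_0
  gamma(1) = phi_1 gamma(0) + c_1
Substituting the second into the first: gamma(0) (1 - phi_1^2) = c_0 + phi_1 c_1, so
  gamma(0) = (c_0 + phi_1 c_1) / (1 - phi_1^2) = (1.011388 + (-0.068)(-0.078)) / (1 - (-0.068)^2) = 1.016692 / 0.995376 = 1.021415.
Therefore gamma(0) = 1.0214 (to 4 decimal places).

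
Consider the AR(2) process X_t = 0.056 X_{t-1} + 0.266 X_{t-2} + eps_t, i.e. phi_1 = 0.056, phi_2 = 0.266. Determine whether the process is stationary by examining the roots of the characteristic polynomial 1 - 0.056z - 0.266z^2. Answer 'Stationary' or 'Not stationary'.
\text{Stationary}

The AR(p) characteristic polynomial is P(z) = 1 - 0.056z - 0.266z^2.
Stationarity requires all roots to lie outside the unit circle, i.e. |z| > 1 for every root.
Set 1 + (-0.056) z + (-0.266) z^2 = 0, i.e. a z^2 + b z + c = 0 with a = -0.266, b = -0.056, c = 1.
Discriminant D = b^2 - 4ac = (-0.056)^2 - 4*(-0.266)*1 = 0.003136 - (-1.064) = 1.067136.
D >= 0, so the roots are real: z = (-b +/- sqrt(D)) / (2a) = (0.056 +/- 1.033023) / (-0.532).
  z_1 = (0.056 + 1.033023) / (-0.532) = -2.047,   |z_1| = 2.047.
  z_2 = (0.056 - 1.033023) / (-0.532) = 1.8365,   |z_2| = 1.8365.
Moduli of all roots: 2.0470, 1.8365.
All moduli strictly greater than 1? Yes.
Verdict: Stationary.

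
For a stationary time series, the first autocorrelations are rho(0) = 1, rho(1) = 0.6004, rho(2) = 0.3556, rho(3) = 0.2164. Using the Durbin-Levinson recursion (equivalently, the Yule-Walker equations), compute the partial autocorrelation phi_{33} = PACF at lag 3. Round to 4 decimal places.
\phi_{33} = 0.0091

The PACF at lag k is phi_{kk}, the last component of the solution
to the Yule-Walker system G_k phi = r_k where
  (G_k)_{ij} = rho(|i - j|), (r_k)_i = rho(i), i,j = 1..k.
Equivalently, Durbin-Levinson gives phi_{kk} iteratively:
  phi_{11} = rho(1)
  phi_{kk} = [rho(k) - sum_{j=1..k-1} phi_{k-1,j} rho(k-j)]
            / [1 - sum_{j=1..k-1} phi_{k-1,j} rho(j)],
  phi_{k,j} = phi_{k-1,j} - phi_{kk} phi_{k-1,k-j},  j = 1..k-1.
Step k = 1:
  phi_11 = rho(1) = 0.6004.
Step k = 2:
  phi_22 = [rho(2) - phi_11 rho(1)] / [1 - phi_11 rho(1)] = [0.3556 - (0.6004)(0.6004)] / [1 - (0.6004)(0.6004)]
         = -0.00488016 / 0.63951984 = -0.007631.
  Update: phi_21 = phi_11 - phi_22 phi_11 = 0.6004 - (-0.007631)(0.6004) = 0.604982.
Step k = 3:
  phi_33 = [rho(3) - phi_21 rho(2) - phi_22 rho(1)] / [1 - phi_21 rho(1) - phi_22 rho(2)]
    numerator   = 0.2164 - (0.604982)(0.3556) - (-0.007631)(0.6004) = 0.00585017
    denominator = 1 - (0.604982)(0.6004) - (-0.007631)(0.3556) = 0.6394826
  phi_33 = 0.00585017 / 0.6394826 = 0.0091.
Therefore phi_{33} = 0.0091.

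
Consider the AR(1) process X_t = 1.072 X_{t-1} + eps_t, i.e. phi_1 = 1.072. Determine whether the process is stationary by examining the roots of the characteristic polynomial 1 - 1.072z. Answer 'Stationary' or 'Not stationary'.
\text{Not stationary}

The AR(p) characteristic polynomial is P(z) = 1 - 1.072z.
Stationarity requires all roots to lie outside the unit circle, i.e. |z| > 1 for every root.
This is linear in z: 1 + (-1.072) z = 0  =>  z = -1/(-1.072) = 0.932836,  |z| = 0.932836.
Moduli of all roots: 0.9328.
All moduli strictly greater than 1? No.
Verdict: Not stationary.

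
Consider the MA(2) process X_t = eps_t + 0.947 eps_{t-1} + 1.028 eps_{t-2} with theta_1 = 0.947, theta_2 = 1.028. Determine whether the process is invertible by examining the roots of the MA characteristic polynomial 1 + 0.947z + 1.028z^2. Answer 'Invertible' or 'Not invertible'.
\text{Not invertible}

The MA(q) characteristic polynomial is P(z) = 1 + 0.947z + 1.028z^2.
Invertibility requires all roots to lie outside the unit circle, i.e. |z| > 1 for every root.
Set 1 + (0.947) z + (1.028) z^2 = 0, i.e. a z^2 + b z + c = 0 with a = 1.028, b = 0.947, c = 1.
Discriminant D = b^2 - 4ac = (0.947)^2 - 4*(1.028)*1 = 0.896809 - (4.112) = -3.215191.
D < 0, so the roots are the complex-conjugate pair z = (-b +/- i sqrt(-D)) / (2a) = -0.4606 +/- 0.8721i.
For a conjugate pair |z|^2 = z * conj(z) = (product of roots) = c/a = 1/(1.028) = 0.972763, so |z| = sqrt(0.972763) = 0.9863 for both roots.
Moduli of all roots: 0.9863, 0.9863.
All moduli strictly greater than 1? No.
Verdict: Not invertible.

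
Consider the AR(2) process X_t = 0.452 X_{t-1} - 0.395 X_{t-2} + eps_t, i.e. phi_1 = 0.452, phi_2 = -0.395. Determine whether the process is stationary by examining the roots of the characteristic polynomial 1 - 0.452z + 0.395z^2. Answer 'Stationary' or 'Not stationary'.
\text{Stationary}

The AR(p) characteristic polynomial is P(z) = 1 - 0.452z + 0.395z^2.
Stationarity requires all roots to lie outside the unit circle, i.e. |z| > 1 for every root.
Set 1 + (-0.452) z + (0.395) z^2 = 0, i.e. a z^2 + b z + c = 0 with a = 0.395, b = -0.452, c = 1.
Discriminant D = b^2 - 4ac = (-0.452)^2 - 4*(0.395)*1 = 0.204304 - (1.58) = -1.375696.
D < 0, so the roots are the complex-conjugate pair z = (-b +/- i sqrt(-D)) / (2a) = 0.5722 +/- 1.4847i.
For a conjugate pair |z|^2 = z * conj(z) = (product of roots) = c/a = 1/(0.395) = 2.531646, so |z| = sqrt(2.531646) = 1.5911 for both roots.
Moduli of all roots: 1.5911, 1.5911.
All moduli strictly greater than 1? Yes.
Verdict: Stationary.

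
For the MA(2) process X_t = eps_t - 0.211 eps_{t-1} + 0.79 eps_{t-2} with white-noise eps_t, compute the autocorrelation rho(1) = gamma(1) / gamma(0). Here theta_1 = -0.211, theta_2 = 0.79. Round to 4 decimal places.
\rho(1) = -0.2263

For an MA(q) process with theta_0 = 1, the autocovariance is
  gamma(k) = sigma^2 * sum_{i=0..q-k} theta_i * theta_{i+k},
and rho(k) = gamma(k) / gamma(0). Sigma^2 cancels.
  numerator   = (1)*(-0.211) + (-0.211)*(0.79) = -0.37769.
  denominator = (1)^2 + (-0.211)^2 + (0.79)^2 = 1.668621.
  rho(1) = -0.37769 / 1.668621 = -0.2263.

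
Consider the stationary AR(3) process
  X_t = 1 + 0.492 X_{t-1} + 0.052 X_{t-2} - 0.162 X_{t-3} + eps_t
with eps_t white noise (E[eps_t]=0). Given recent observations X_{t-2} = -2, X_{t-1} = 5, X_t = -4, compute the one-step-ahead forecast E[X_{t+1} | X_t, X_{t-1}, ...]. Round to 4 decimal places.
E[X_{t+1} \mid \mathcal F_t] = -0.3840

For an AR(p) model X_t = c + sum_i phi_i X_{t-i} + eps_t, the
one-step-ahead conditional mean is
  E[X_{t+1} | X_t, ...] = c + sum_i phi_i X_{t+1-i}.
Substitute known values:
  E[X_{t+1} | ...] = 1 + (0.492) * (-4) + (0.052) * (5) + (-0.162) * (-2)
                   = -0.3840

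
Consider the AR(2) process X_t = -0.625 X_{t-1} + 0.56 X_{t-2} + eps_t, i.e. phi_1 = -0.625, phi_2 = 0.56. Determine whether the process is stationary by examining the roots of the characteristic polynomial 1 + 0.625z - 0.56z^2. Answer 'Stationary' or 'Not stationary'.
\text{Not stationary}

The AR(p) characteristic polynomial is P(z) = 1 + 0.625z - 0.56z^2.
Stationarity requires all roots to lie outside the unit circle, i.e. |z| > 1 for every root.
Set 1 + (0.625) z + (-0.56) z^2 = 0, i.e. a z^2 + b z + c = 0 with a = -0.56, b = 0.625, c = 1.
Discriminant D = b^2 - 4ac = (0.625)^2 - 4*(-0.56)*1 = 0.390625 - (-2.24) = 2.630625.
D >= 0, so the roots are real: z = (-b +/- sqrt(D)) / (2a) = (-0.625 +/- 1.62192) / (-1.12).
  z_1 = (-0.625 + 1.62192) / (-1.12) = -0.8901,   |z_1| = 0.8901.
  z_2 = (-0.625 - 1.62192) / (-1.12) = 2.0062,   |z_2| = 2.0062.
Moduli of all roots: 0.8901, 2.0062.
All moduli strictly greater than 1? No.
Verdict: Not stationary.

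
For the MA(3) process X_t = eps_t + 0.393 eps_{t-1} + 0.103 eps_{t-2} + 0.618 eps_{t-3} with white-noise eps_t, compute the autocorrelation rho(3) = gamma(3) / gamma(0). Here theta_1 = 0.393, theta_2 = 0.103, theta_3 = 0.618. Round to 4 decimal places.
\rho(3) = 0.3995

For an MA(q) process with theta_0 = 1, the autocovariance is
  gamma(k) = sigma^2 * sum_{i=0..q-k} theta_i * theta_{i+k},
and rho(k) = gamma(k) / gamma(0). Sigma^2 cancels.
  numerator   = (1)*(0.618) = 0.618.
  denominator = (1)^2 + (0.393)^2 + (0.103)^2 + (0.618)^2 = 1.546982.
  rho(3) = 0.618 / 1.546982 = 0.3995.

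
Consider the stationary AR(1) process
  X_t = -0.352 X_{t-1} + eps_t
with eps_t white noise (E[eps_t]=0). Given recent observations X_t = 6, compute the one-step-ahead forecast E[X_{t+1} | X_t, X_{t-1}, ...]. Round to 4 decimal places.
E[X_{t+1} \mid \mathcal F_t] = -2.1120

For an AR(p) model X_t = c + sum_i phi_i X_{t-i} + eps_t, the
one-step-ahead conditional mean is
  E[X_{t+1} | X_t, ...] = c + sum_i phi_i X_{t+1-i}.
Substitute known values:
  E[X_{t+1} | ...] = (-0.352) * (6)
                   = -2.1120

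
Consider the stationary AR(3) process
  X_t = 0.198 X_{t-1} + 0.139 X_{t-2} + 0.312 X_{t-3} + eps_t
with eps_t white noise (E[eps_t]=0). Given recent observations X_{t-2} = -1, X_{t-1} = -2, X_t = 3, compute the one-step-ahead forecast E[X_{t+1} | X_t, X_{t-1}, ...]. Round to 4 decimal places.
E[X_{t+1} \mid \mathcal F_t] = 0.0040

For an AR(p) model X_t = c + sum_i phi_i X_{t-i} + eps_t, the
one-step-ahead conditional mean is
  E[X_{t+1} | X_t, ...] = c + sum_i phi_i X_{t+1-i}.
Substitute known values:
  E[X_{t+1} | ...] = (0.198) * (3) + (0.139) * (-2) + (0.312) * (-1)
                   = 0.0040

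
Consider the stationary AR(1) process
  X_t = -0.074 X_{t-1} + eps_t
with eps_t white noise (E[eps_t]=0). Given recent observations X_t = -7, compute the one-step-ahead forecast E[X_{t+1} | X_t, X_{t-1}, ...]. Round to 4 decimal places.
E[X_{t+1} \mid \mathcal F_t] = 0.5180

For an AR(p) model X_t = c + sum_i phi_i X_{t-i} + eps_t, the
one-step-ahead conditional mean is
  E[X_{t+1} | X_t, ...] = c + sum_i phi_i X_{t+1-i}.
Substitute known values:
  E[X_{t+1} | ...] = (-0.074) * (-7)
                   = 0.5180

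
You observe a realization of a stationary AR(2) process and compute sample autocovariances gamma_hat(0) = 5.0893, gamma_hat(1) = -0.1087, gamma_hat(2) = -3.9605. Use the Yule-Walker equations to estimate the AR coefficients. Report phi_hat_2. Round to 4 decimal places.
\hat\phi_{2} = -0.7790

The Yule-Walker equations for an AR(p) process read, in matrix form,
  Gamma_p phi = r_p,   with   (Gamma_p)_{ij} = gamma(|i - j|),
                       (r_p)_i = gamma(i),   i,j = 1..p.
Substitute the sample gammas (Toeplitz matrix and right-hand side of size 2):
  Gamma_p = [[5.0893, -0.1087], [-0.1087, 5.0893]]
  r_p     = [-0.1087, -3.9605]
Written out:
  5.0893 phi_1 - 0.1087 phi_2 = -0.1087
  -0.1087 phi_1 + 5.0893 phi_2 = -3.9605
Solve by Cramer's rule:
  det = gamma(0)^2 - gamma(1)^2 = (5.0893)^2 - (-0.1087)^2 = 25.90097449 - 0.01181569 = 25.8891588
  phi_hat_1 = [gamma(1) gamma(0) - gamma(1) gamma(2)] / det = [(-0.1087)(5.0893) - (-0.1087)(-3.9605)] / 25.8891588 = -0.98371326 / 25.8891588 = -0.038
  phi_hat_2 = [gamma(0) gamma(2) - gamma(1)^2] / det = [(5.0893)(-3.9605) - (-0.1087)^2] / 25.8891588 = -20.16798834 / 25.8891588 = -0.779
So phi_hat = [-0.0380, -0.7790].
Therefore phi_hat_2 = -0.7790.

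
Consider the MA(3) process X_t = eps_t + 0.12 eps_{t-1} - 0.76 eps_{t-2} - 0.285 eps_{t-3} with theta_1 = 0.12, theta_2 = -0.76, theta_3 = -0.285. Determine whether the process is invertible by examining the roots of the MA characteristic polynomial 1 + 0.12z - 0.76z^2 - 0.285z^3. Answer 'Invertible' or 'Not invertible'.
\text{Invertible}

The MA(q) characteristic polynomial is P(z) = 1 + 0.12z - 0.76z^2 - 0.285z^3.
Invertibility requires all roots to lie outside the unit circle, i.e. |z| > 1 for every root.
Degree 3: look for a simple real root z0 first, then factor out (1 - z/z0) and solve the remaining quadratic.
Testing z0 = -2: P(-2) = 1 + (0.12)(-2) + (-0.76)(-2)^2 + (-0.285)(-2)^3
  = 1 + (-0.24) + (-3.04) + (2.28) = 0.  So z_0 = -2 is a root, |z_0| = 2.
Divide out the factor (1 + 0.5 z) = (1 - z/z0) (since 1/z0 = -0.5):
  P(z) = (1 + 0.5 z)(1 + (-0.38) z + (-0.57) z^2)
  [check: z-coef -0.38 - (-0.5) = 0.12; z^2-coef -0.57 - (-0.5)(-0.38) = -0.76; z^3-coef -(-0.5)(-0.57) = -0.285.]
Remaining roots from the quadratic factor 1 + (-0.38) z + (-0.57) z^2:
  Set 1 + (-0.38) z + (-0.57) z^2 = 0, i.e. a z^2 + b z + c = 0 with a = -0.57, b = -0.38, c = 1.
  Discriminant D = b^2 - 4ac = (-0.38)^2 - 4*(-0.57)*1 = 0.1444 - (-2.28) = 2.4244.
  D >= 0, so the roots are real: z = (-b +/- sqrt(D)) / (2a) = (0.38 +/- 1.557048) / (-1.14).
    z_1 = (0.38 + 1.557048) / (-1.14) = -1.6992,   |z_1| = 1.6992.
    z_2 = (0.38 - 1.557048) / (-1.14) = 1.0325,   |z_2| = 1.0325.
Moduli of all roots: 2.0000, 1.6992, 1.0325.
All moduli strictly greater than 1? Yes.
Verdict: Invertible.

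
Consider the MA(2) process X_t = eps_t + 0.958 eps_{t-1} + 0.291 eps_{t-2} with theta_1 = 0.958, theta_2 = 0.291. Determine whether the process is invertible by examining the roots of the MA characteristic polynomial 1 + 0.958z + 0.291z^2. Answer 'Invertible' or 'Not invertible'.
\text{Invertible}

The MA(q) characteristic polynomial is P(z) = 1 + 0.958z + 0.291z^2.
Invertibility requires all roots to lie outside the unit circle, i.e. |z| > 1 for every root.
Set 1 + (0.958) z + (0.291) z^2 = 0, i.e. a z^2 + b z + c = 0 with a = 0.291, b = 0.958, c = 1.
Discriminant D = b^2 - 4ac = (0.958)^2 - 4*(0.291)*1 = 0.917764 - (1.164) = -0.246236.
D < 0, so the roots are the complex-conjugate pair z = (-b +/- i sqrt(-D)) / (2a) = -1.646 +/- 0.8526i.
For a conjugate pair |z|^2 = z * conj(z) = (product of roots) = c/a = 1/(0.291) = 3.436426, so |z| = sqrt(3.436426) = 1.8538 for both roots.
Moduli of all roots: 1.8538, 1.8538.
All moduli strictly greater than 1? Yes.
Verdict: Invertible.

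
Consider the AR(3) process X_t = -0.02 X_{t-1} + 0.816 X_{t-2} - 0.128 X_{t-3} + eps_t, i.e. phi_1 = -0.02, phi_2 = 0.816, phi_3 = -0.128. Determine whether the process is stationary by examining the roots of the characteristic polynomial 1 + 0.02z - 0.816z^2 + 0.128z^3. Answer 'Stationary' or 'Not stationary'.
\text{Stationary}

The AR(p) characteristic polynomial is P(z) = 1 + 0.02z - 0.816z^2 + 0.128z^3.
Stationarity requires all roots to lie outside the unit circle, i.e. |z| > 1 for every root.
Degree 3: look for a simple real root z0 first, then factor out (1 - z/z0) and solve the remaining quadratic.
Testing z0 = 1.25: P(1.25) = 1 + (0.02)(1.25) + (-0.816)(1.25)^2 + (0.128)(1.25)^3
  = 1 + (0.025) + (-1.275) + (0.25) = 0.  So z_0 = 1.25 is a root, |z_0| = 1.25.
Divide out the factor (1 - 0.8 z) = (1 - z/z0) (since 1/z0 = 0.8):
  P(z) = (1 - 0.8 z)(1 + (0.82) z + (-0.16) z^2)
  [check: z-coef 0.82 - (0.8) = 0.02; z^2-coef -0.16 - (0.8)(0.82) = -0.816; z^3-coef -(0.8)(-0.16) = 0.128.]
Remaining roots from the quadratic factor 1 + (0.82) z + (-0.16) z^2:
  Set 1 + (0.82) z + (-0.16) z^2 = 0, i.e. a z^2 + b z + c = 0 with a = -0.16, b = 0.82, c = 1.
  Discriminant D = b^2 - 4ac = (0.82)^2 - 4*(-0.16)*1 = 0.6724 - (-0.64) = 1.3124.
  D >= 0, so the roots are real: z = (-b +/- sqrt(D)) / (2a) = (-0.82 +/- 1.1456) / (-0.32).
    z_1 = (-0.82 + 1.1456) / (-0.32) = -1.0175,   |z_1| = 1.0175.
    z_2 = (-0.82 - 1.1456) / (-0.32) = 6.1425,   |z_2| = 6.1425.
Moduli of all roots: 1.2500, 1.0175, 6.1425.
All moduli strictly greater than 1? Yes.
Verdict: Stationary.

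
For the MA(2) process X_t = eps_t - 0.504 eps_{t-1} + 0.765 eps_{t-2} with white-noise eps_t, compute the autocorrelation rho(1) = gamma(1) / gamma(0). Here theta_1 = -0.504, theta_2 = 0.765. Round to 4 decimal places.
\rho(1) = -0.4837

For an MA(q) process with theta_0 = 1, the autocovariance is
  gamma(k) = sigma^2 * sum_{i=0..q-k} theta_i * theta_{i+k},
and rho(k) = gamma(k) / gamma(0). Sigma^2 cancels.
  numerator   = (1)*(-0.504) + (-0.504)*(0.765) = -0.88956.
  denominator = (1)^2 + (-0.504)^2 + (0.765)^2 = 1.839241.
  rho(1) = -0.88956 / 1.839241 = -0.4837.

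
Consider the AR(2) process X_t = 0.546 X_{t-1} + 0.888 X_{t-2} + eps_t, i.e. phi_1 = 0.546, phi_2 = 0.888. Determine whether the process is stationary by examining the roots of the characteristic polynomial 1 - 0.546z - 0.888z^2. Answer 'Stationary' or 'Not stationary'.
\text{Not stationary}

The AR(p) characteristic polynomial is P(z) = 1 - 0.546z - 0.888z^2.
Stationarity requires all roots to lie outside the unit circle, i.e. |z| > 1 for every root.
Set 1 + (-0.546) z + (-0.888) z^2 = 0, i.e. a z^2 + b z + c = 0 with a = -0.888, b = -0.546, c = 1.
Discriminant D = b^2 - 4ac = (-0.546)^2 - 4*(-0.888)*1 = 0.298116 - (-3.552) = 3.850116.
D >= 0, so the roots are real: z = (-b +/- sqrt(D)) / (2a) = (0.546 +/- 1.962171) / (-1.776).
  z_1 = (0.546 + 1.962171) / (-1.776) = -1.4123,   |z_1| = 1.4123.
  z_2 = (0.546 - 1.962171) / (-1.776) = 0.7974,   |z_2| = 0.7974.
Moduli of all roots: 1.4123, 0.7974.
All moduli strictly greater than 1? No.
Verdict: Not stationary.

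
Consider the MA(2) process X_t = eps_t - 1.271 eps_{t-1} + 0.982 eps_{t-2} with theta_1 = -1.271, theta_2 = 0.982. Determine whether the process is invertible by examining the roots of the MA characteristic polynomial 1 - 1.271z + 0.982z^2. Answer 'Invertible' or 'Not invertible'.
\text{Invertible}

The MA(q) characteristic polynomial is P(z) = 1 - 1.271z + 0.982z^2.
Invertibility requires all roots to lie outside the unit circle, i.e. |z| > 1 for every root.
Set 1 + (-1.271) z + (0.982) z^2 = 0, i.e. a z^2 + b z + c = 0 with a = 0.982, b = -1.271, c = 1.
Discriminant D = b^2 - 4ac = (-1.271)^2 - 4*(0.982)*1 = 1.615441 - (3.928) = -2.312559.
D < 0, so the roots are the complex-conjugate pair z = (-b +/- i sqrt(-D)) / (2a) = 0.6471 +/- 0.7743i.
For a conjugate pair |z|^2 = z * conj(z) = (product of roots) = c/a = 1/(0.982) = 1.01833, so |z| = sqrt(1.01833) = 1.0091 for both roots.
Moduli of all roots: 1.0091, 1.0091.
All moduli strictly greater than 1? Yes.
Verdict: Invertible.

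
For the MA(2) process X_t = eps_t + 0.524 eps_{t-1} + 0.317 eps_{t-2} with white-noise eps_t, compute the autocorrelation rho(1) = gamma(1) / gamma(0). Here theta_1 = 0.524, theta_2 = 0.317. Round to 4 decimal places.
\rho(1) = 0.5019

For an MA(q) process with theta_0 = 1, the autocovariance is
  gamma(k) = sigma^2 * sum_{i=0..q-k} theta_i * theta_{i+k},
and rho(k) = gamma(k) / gamma(0). Sigma^2 cancels.
  numerator   = (1)*(0.524) + (0.524)*(0.317) = 0.690108.
  denominator = (1)^2 + (0.524)^2 + (0.317)^2 = 1.375065.
  rho(1) = 0.690108 / 1.375065 = 0.5019.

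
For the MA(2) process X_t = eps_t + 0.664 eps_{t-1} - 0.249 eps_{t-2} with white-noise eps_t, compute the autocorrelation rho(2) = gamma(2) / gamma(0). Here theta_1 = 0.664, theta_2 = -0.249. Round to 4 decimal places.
\rho(2) = -0.1657

For an MA(q) process with theta_0 = 1, the autocovariance is
  gamma(k) = sigma^2 * sum_{i=0..q-k} theta_i * theta_{i+k},
and rho(k) = gamma(k) / gamma(0). Sigma^2 cancels.
  numerator   = (1)*(-0.249) = -0.249.
  denominator = (1)^2 + (0.664)^2 + (-0.249)^2 = 1.502897.
  rho(2) = -0.249 / 1.502897 = -0.1657.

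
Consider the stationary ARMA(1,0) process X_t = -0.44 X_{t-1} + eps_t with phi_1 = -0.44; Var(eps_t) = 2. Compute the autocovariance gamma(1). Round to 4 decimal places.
\gamma(1) = -1.0913

Multiply the model equation by X_{t-k} and take expectations. With theta_0 = psi_0 = 1 and psi_j the MA(infinity) weights, this gives
  gamma(k) - sum_i phi_i gamma(k-i) = c_k,
  c_k = sigma^2 * sum_{j=k..q} theta_j psi_{j-k}   (c_k = 0 for k > q),
using gamma(-m) = gamma(m).
Pure AR (q = 0): c_0 = sigma^2 = 2, c_k = 0 for k >= 1.
Equations for k = 0 and k = 1 (AR order 1):
  gamma(0) = phi_1 gamma(1) + c_0
  gamma(1) = phi_1 gamma(0) + c_1
Substituting the second into the first: gamma(0) (1 - phi_1^2) = c_0 + phi_1 c_1, so
  gamma(0) = c_0 / (1 - phi_1^2) = 2 / (1 - (-0.44)^2) = 2 / 0.8064 = 2.480159.
  gamma(1) = phi_1 gamma(0) = (-0.44)(2.480159) = -1.09127.
Therefore gamma(1) = -1.0913 (to 4 decimal places).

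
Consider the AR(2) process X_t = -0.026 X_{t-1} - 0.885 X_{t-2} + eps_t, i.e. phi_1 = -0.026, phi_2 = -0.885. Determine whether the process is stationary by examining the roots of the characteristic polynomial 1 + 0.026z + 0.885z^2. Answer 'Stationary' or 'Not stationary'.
\text{Stationary}

The AR(p) characteristic polynomial is P(z) = 1 + 0.026z + 0.885z^2.
Stationarity requires all roots to lie outside the unit circle, i.e. |z| > 1 for every root.
Set 1 + (0.026) z + (0.885) z^2 = 0, i.e. a z^2 + b z + c = 0 with a = 0.885, b = 0.026, c = 1.
Discriminant D = b^2 - 4ac = (0.026)^2 - 4*(0.885)*1 = 0.000676 - (3.54) = -3.539324.
D < 0, so the roots are the complex-conjugate pair z = (-b +/- i sqrt(-D)) / (2a) = -0.0147 +/- 1.0629i.
For a conjugate pair |z|^2 = z * conj(z) = (product of roots) = c/a = 1/(0.885) = 1.129944, so |z| = sqrt(1.129944) = 1.063 for both roots.
Moduli of all roots: 1.0630, 1.0630.
All moduli strictly greater than 1? Yes.
Verdict: Stationary.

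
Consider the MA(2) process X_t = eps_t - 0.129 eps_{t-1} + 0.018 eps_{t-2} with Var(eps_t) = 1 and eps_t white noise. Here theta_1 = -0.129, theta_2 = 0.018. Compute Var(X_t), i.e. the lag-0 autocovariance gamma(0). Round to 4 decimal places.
\gamma(0) = 1.0170

For an MA(q) process X_t = eps_t + sum_i theta_i eps_{t-i} with
Var(eps_t) = sigma^2, the variance is
  gamma(0) = sigma^2 * (1 + sum_i theta_i^2).
  sum_i theta_i^2 = (-0.129)^2 + (0.018)^2 = 0.016641 + 0.000324 = 0.016965.
  gamma(0) = 1 * (1 + 0.016965) = 1 * 1.016965 = 1.016965, which rounds to 1.0170.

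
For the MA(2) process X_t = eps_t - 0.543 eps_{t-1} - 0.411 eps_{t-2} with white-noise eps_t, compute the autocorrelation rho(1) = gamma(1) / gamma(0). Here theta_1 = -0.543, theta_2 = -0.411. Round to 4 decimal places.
\rho(1) = -0.2185

For an MA(q) process with theta_0 = 1, the autocovariance is
  gamma(k) = sigma^2 * sum_{i=0..q-k} theta_i * theta_{i+k},
and rho(k) = gamma(k) / gamma(0). Sigma^2 cancels.
  numerator   = (1)*(-0.543) + (-0.543)*(-0.411) = -0.319827.
  denominator = (1)^2 + (-0.543)^2 + (-0.411)^2 = 1.46377.
  rho(1) = -0.319827 / 1.46377 = -0.2185.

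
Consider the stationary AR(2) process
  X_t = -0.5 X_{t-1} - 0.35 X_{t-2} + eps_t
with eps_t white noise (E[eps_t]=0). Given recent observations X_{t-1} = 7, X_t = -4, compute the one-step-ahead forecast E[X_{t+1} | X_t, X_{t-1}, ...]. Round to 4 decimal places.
E[X_{t+1} \mid \mathcal F_t] = -0.4500

For an AR(p) model X_t = c + sum_i phi_i X_{t-i} + eps_t, the
one-step-ahead conditional mean is
  E[X_{t+1} | X_t, ...] = c + sum_i phi_i X_{t+1-i}.
Substitute known values:
  E[X_{t+1} | ...] = (-0.5) * (-4) + (-0.35) * (7)
                   = -0.4500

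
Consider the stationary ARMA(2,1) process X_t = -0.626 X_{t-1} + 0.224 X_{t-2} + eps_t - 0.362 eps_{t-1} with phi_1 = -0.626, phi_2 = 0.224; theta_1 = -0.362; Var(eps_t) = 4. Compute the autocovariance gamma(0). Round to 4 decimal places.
\gamma(0) = 20.6818

Multiply the model equation by X_{t-k} and take expectations. With theta_0 = psi_0 = 1 and psi_j the MA(infinity) weights, this gives
  gamma(k) - sum_i phi_i gamma(k-i) = c_k,
  c_k = sigma^2 * sum_{j=k..q} theta_j psi_{j-k}   (c_k = 0 for k > q),
using gamma(-m) = gamma(m).
psi-weights needed (psi_j = theta_j + sum_i phi_i psi_{j-i}):
  psi_1 = theta_1 + phi_1 = -0.362 + (-0.626) = -0.988
Right-hand sides:
  c_0 = sigma^2 (1 + theta_1 psi_1) = 4 * (1 + (-0.362)(-0.988)) = 4 * 1.357656 = 5.430624
  c_1 = sigma^2 theta_1 = 4 * (-0.362) = -1.448
  c_2 = 0
Equations for k = 0, 1, 2 (AR order 2, c_2 = 0):
  (E0) gamma(0) = phi_1 gamma(1) + phi_2 gamma(2) + c_0
  (E1) gamma(1) = phi_1 gamma(0) + phi_2 gamma(1) + c_1
  (E2) gamma(2) = phi_1 gamma(1) + phi_2 gamma(0)
From (E1): gamma(1) = A gamma(0) + B with
  A = phi_1 / (1 - phi_2) = -0.626 / 0.776 = -0.806701,   B = c_1 / (1 - phi_2) = -1.448 / 0.776 = -1.865979.
Insert (E2) into (E0): gamma(0) (1 - phi_2^2) = phi_1 (1 + phi_2) gamma(1) + c_0.
  phi_1 (1 + phi_2) = (-0.626)(1.224) = -0.766224,   1 - phi_2^2 = 0.949824.
Replace gamma(1) by A gamma(0) + B and collect gamma(0):
  gamma(0) [0.949824 - (-0.766224)(-0.806701)] = (-0.766224)(-1.865979) + 5.430624
  gamma(0) * 0.33171 = 6.860382
  gamma(0) = 6.860382 / 0.33171 = 20.681848.
Therefore gamma(0) = 20.6818 (to 4 decimal places).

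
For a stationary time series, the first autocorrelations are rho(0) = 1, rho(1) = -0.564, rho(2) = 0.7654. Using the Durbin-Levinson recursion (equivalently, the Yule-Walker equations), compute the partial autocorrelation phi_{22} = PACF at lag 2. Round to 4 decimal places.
\phi_{22} = 0.6560

The PACF at lag k is phi_{kk}, the last component of the solution
to the Yule-Walker system G_k phi = r_k where
  (G_k)_{ij} = rho(|i - j|), (r_k)_i = rho(i), i,j = 1..k.
Equivalently, Durbin-Levinson gives phi_{kk} iteratively:
  phi_{11} = rho(1)
  phi_{kk} = [rho(k) - sum_{j=1..k-1} phi_{k-1,j} rho(k-j)]
            / [1 - sum_{j=1..k-1} phi_{k-1,j} rho(j)],
  phi_{k,j} = phi_{k-1,j} - phi_{kk} phi_{k-1,k-j},  j = 1..k-1.
Step k = 1:
  phi_11 = rho(1) = -0.564.
Step k = 2:
  phi_22 = [rho(2) - phi_11 rho(1)] / [1 - phi_11 rho(1)] = [0.7654 - (-0.564)(-0.564)] / [1 - (-0.564)(-0.564)]
         = 0.447304 / 0.681904 = 0.656.
Therefore phi_{22} = 0.6560.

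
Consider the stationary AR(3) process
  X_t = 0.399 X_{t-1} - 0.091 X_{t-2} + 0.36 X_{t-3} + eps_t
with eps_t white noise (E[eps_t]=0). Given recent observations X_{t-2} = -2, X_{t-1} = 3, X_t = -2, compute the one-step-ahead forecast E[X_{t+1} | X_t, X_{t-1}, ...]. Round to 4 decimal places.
E[X_{t+1} \mid \mathcal F_t] = -1.7910

For an AR(p) model X_t = c + sum_i phi_i X_{t-i} + eps_t, the
one-step-ahead conditional mean is
  E[X_{t+1} | X_t, ...] = c + sum_i phi_i X_{t+1-i}.
Substitute known values:
  E[X_{t+1} | ...] = (0.399) * (-2) + (-0.091) * (3) + (0.36) * (-2)
                   = -1.7910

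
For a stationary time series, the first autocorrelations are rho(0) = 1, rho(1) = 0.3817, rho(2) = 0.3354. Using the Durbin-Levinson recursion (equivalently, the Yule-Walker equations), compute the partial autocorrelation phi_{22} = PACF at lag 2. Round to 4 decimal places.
\phi_{22} = 0.2221

The PACF at lag k is phi_{kk}, the last component of the solution
to the Yule-Walker system G_k phi = r_k where
  (G_k)_{ij} = rho(|i - j|), (r_k)_i = rho(i), i,j = 1..k.
Equivalently, Durbin-Levinson gives phi_{kk} iteratively:
  phi_{11} = rho(1)
  phi_{kk} = [rho(k) - sum_{j=1..k-1} phi_{k-1,j} rho(k-j)]
            / [1 - sum_{j=1..k-1} phi_{k-1,j} rho(j)],
  phi_{k,j} = phi_{k-1,j} - phi_{kk} phi_{k-1,k-j},  j = 1..k-1.
Step k = 1:
  phi_11 = rho(1) = 0.3817.
Step k = 2:
  phi_22 = [rho(2) - phi_11 rho(1)] / [1 - phi_11 rho(1)] = [0.3354 - (0.3817)(0.3817)] / [1 - (0.3817)(0.3817)]
         = 0.18970511 / 0.85430511 = 0.2221.
Therefore phi_{22} = 0.2221.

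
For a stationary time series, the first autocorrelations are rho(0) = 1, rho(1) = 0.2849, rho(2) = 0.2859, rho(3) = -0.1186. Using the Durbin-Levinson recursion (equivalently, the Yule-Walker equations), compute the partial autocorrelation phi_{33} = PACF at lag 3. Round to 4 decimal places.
\phi_{33} = -0.2810

The PACF at lag k is phi_{kk}, the last component of the solution
to the Yule-Walker system G_k phi = r_k where
  (G_k)_{ij} = rho(|i - j|), (r_k)_i = rho(i), i,j = 1..k.
Equivalently, Durbin-Levinson gives phi_{kk} iteratively:
  phi_{11} = rho(1)
  phi_{kk} = [rho(k) - sum_{j=1..k-1} phi_{k-1,j} rho(k-j)]
            / [1 - sum_{j=1..k-1} phi_{k-1,j} rho(j)],
  phi_{k,j} = phi_{k-1,j} - phi_{kk} phi_{k-1,k-j},  j = 1..k-1.
Step k = 1:
  phi_11 = rho(1) = 0.2849.
Step k = 2:
  phi_22 = [rho(2) - phi_11 rho(1)] / [1 - phi_11 rho(1)] = [0.2859 - (0.2849)(0.2849)] / [1 - (0.2849)(0.2849)]
         = 0.20473199 / 0.91883199 = 0.222818.
  Update: phi_21 = phi_11 - phi_22 phi_11 = 0.2849 - (0.222818)(0.2849) = 0.221419.
Step k = 3:
  phi_33 = [rho(3) - phi_21 rho(2) - phi_22 rho(1)] / [1 - phi_21 rho(1) - phi_22 rho(2)]
    numerator   = -0.1186 - (0.221419)(0.2859) - (0.222818)(0.2849) = -0.24538451
    denominator = 1 - (0.221419)(0.2849) - (0.222818)(0.2859) = 0.87321409
  phi_33 = -0.24538451 / 0.87321409 = -0.281.
Therefore phi_{33} = -0.2810.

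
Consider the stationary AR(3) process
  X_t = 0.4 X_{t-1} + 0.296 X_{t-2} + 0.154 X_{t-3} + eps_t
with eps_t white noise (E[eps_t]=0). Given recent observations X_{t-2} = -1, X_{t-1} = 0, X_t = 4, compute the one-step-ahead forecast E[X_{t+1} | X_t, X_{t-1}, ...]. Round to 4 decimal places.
E[X_{t+1} \mid \mathcal F_t] = 1.4460

For an AR(p) model X_t = c + sum_i phi_i X_{t-i} + eps_t, the
one-step-ahead conditional mean is
  E[X_{t+1} | X_t, ...] = c + sum_i phi_i X_{t+1-i}.
Substitute known values:
  E[X_{t+1} | ...] = (0.4) * (4) + (0.296) * (0) + (0.154) * (-1)
                   = 1.4460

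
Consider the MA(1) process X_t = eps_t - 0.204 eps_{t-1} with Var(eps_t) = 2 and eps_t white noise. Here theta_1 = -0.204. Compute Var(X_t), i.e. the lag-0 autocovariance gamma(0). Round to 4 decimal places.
\gamma(0) = 2.0832

For an MA(q) process X_t = eps_t + sum_i theta_i eps_{t-i} with
Var(eps_t) = sigma^2, the variance is
  gamma(0) = sigma^2 * (1 + sum_i theta_i^2).
  sum_i theta_i^2 = (-0.204)^2 = 0.041616.
  gamma(0) = 2 * (1 + 0.041616) = 2 * 1.041616 = 2.083232, which rounds to 2.0832.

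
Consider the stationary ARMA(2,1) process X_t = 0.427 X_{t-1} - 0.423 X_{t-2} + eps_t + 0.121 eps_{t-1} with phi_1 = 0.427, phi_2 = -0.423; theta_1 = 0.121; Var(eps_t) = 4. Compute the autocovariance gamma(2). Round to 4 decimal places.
\gamma(2) = -1.5712

Multiply the model equation by X_{t-k} and take expectations. With theta_0 = psi_0 = 1 and psi_j the MA(infinity) weights, this gives
  gamma(k) - sum_i phi_i gamma(k-i) = c_k,
  c_k = sigma^2 * sum_{j=k..q} theta_j psi_{j-k}   (c_k = 0 for k > q),
using gamma(-m) = gamma(m).
psi-weights needed (psi_j = theta_j + sum_i phi_i psi_{j-i}):
  psi_1 = theta_1 + phi_1 = 0.121 + (0.427) = 0.548
Right-hand sides:
  c_0 = sigma^2 (1 + theta_1 psi_1) = 4 * (1 + (0.121)(0.548)) = 4 * 1.066308 = 4.265232
  c_1 = sigma^2 theta_1 = 4 * (0.121) = 0.484
  c_2 = 0
Equations for k = 0, 1, 2 (AR order 2, c_2 = 0):
  (E0) gamma(0) = phi_1 gamma(1) + phi_2 gamma(2) + c_0
  (E1) gamma(1) = phi_1 gamma(0) + phi_2 gamma(1) + c_1
  (E2) gamma(2) = phi_1 gamma(1) + phi_2 gamma(0)
From (E1): gamma(1) = A gamma(0) + B with
  A = phi_1 / (1 - phi_2) = 0.427 / 1.423 = 0.30007,   B = c_1 / (1 - phi_2) = 0.484 / 1.423 = 0.340126.
Insert (E2) into (E0): gamma(0) (1 - phi_2^2) = phi_1 (1 + phi_2) gamma(1) + c_0.
  phi_1 (1 + phi_2) = (0.427)(0.577) = 0.246379,   1 - phi_2^2 = 0.821071.
Replace gamma(1) by A gamma(0) + B and collect gamma(0):
  gamma(0) [0.821071 - (0.246379)(0.30007)] = (0.246379)(0.340126) + 4.265232
  gamma(0) * 0.74714 = 4.349032
  gamma(0) = 4.349032 / 0.74714 = 5.820907.
  gamma(1) = A gamma(0) + B = (0.30007)(5.820907) + (0.340126) = 2.086808.
  gamma(2) = phi_1 gamma(1) + phi_2 gamma(0) = (0.427)(2.086808) + (-0.423)(5.820907) = -1.571177.
Therefore gamma(2) = -1.5712 (to 4 decimal places).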